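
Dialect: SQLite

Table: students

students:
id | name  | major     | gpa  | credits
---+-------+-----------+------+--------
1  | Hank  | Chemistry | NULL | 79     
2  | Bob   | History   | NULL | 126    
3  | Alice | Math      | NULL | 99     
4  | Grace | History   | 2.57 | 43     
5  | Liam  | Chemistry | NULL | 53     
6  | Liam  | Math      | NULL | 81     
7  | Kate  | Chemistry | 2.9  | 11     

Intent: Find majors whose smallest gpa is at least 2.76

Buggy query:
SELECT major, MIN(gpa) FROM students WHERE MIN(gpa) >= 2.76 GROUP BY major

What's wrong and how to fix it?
Bug: Aggregates like MIN are computed per group after WHERE runs

Fix: Replace WHERE with HAVING after the GROUP BY

Corrected query:
SELECT major, MIN(gpa) FROM students GROUP BY major HAVING MIN(gpa) >= 2.76

Result:
major     | MIN(gpa)
----------+---------
Chemistry | 2.9     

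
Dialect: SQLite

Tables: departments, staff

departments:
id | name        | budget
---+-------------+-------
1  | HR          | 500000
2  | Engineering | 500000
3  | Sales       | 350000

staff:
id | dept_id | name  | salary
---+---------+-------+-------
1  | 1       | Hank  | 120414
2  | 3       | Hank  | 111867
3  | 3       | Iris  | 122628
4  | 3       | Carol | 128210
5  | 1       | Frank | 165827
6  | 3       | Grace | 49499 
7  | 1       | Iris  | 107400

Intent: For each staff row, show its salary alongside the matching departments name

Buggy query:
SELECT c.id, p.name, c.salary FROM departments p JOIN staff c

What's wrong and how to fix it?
Bug: Missing join condition: each staff row is matched to all departments rows instead of just its own

Fix: Specify the join condition linking the foreign key to the parent id

Corrected query:
SELECT c.id, p.name, c.salary FROM departments p JOIN staff c ON c.dept_id = p.id

Result:
id | name  | salary
---+-------+-------
1  | HR    | 120414
2  | Sales | 111867
3  | Sales | 122628
4  | Sales | 128210
5  | HR    | 165827
6  | Sales | 49499 
7  | HR    | 107400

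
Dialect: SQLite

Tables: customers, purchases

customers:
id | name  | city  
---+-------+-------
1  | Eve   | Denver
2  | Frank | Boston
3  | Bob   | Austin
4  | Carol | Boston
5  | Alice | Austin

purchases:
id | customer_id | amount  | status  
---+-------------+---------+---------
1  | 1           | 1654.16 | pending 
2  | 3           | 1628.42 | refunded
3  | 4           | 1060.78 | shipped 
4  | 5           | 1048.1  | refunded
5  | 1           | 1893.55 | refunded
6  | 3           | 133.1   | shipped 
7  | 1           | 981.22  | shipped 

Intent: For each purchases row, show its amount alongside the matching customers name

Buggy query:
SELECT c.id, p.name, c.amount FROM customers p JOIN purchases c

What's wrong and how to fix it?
Bug: Missing join condition: each purchases row is matched to all customers rows instead of just its own

Fix: Add ON c.customer_id = p.id to the JOIN

Corrected query:
SELECT c.id, p.name, c.amount FROM customers p JOIN purchases c ON c.customer_id = p.id

Result:
id | name  | amount 
---+-------+--------
1  | Eve   | 1654.16
2  | Bob   | 1628.42
3  | Carol | 1060.78
4  | Alice | 1048.1 
5  | Eve   | 1893.55
6  | Bob   | 133.1  
7  | Eve   | 981.22 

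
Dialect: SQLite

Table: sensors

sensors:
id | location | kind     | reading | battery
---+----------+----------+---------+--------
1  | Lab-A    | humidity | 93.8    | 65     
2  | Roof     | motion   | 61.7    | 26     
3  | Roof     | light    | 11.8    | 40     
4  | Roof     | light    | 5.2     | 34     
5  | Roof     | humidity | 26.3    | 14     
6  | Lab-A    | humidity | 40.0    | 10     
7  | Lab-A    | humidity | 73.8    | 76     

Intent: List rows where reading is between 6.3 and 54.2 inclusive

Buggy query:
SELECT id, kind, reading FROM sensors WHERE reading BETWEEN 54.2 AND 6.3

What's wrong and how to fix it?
Bug: The bounds are reversed; BETWEEN a AND b requires a <= b to match anything

Fix: Swap the bounds so the smaller value comes first

Corrected query:
SELECT id, kind, reading FROM sensors WHERE reading BETWEEN 6.3 AND 54.2

Result:
id | kind     | reading
---+----------+--------
3  | light    | 11.8   
5  | humidity | 26.3   
6  | humidity | 40     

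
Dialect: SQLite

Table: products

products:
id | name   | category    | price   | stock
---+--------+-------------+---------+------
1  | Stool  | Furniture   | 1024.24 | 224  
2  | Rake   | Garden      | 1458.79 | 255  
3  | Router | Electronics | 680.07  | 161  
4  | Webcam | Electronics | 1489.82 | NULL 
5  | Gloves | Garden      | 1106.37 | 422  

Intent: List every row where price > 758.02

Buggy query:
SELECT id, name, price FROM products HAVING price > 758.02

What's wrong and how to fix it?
Bug: HAVING filters the output of aggregation, but this query has no GROUP BY and no aggregate functions, so SQLite rejects it (HAVING clause on a non-aggregate query); the condition here is per row

Fix: Replace HAVING with WHERE since the condition applies to individual rows

Corrected query:
SELECT id, name, price FROM products WHERE price > 758.02

Result:
id | name   | price  
---+--------+--------
1  | Stool  | 1024.24
2  | Rake   | 1458.79
4  | Webcam | 1489.82
5  | Gloves | 1106.37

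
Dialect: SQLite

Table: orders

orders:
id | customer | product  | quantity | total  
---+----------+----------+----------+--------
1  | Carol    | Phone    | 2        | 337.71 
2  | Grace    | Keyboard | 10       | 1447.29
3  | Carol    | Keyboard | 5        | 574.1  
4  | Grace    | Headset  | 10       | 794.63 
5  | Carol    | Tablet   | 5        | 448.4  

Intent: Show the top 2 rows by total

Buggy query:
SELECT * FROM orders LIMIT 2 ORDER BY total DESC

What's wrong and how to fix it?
Bug: ORDER BY cannot follow LIMIT; LIMIT is the final clause

Fix: Swap the clauses: ORDER BY first, then LIMIT

Corrected query:
SELECT * FROM orders ORDER BY total DESC LIMIT 2

Result:
id | customer | product  | quantity | total  
---+----------+----------+----------+--------
2  | Grace    | Keyboard | 10       | 1447.29
4  | Grace    | Headset  | 10       | 794.63 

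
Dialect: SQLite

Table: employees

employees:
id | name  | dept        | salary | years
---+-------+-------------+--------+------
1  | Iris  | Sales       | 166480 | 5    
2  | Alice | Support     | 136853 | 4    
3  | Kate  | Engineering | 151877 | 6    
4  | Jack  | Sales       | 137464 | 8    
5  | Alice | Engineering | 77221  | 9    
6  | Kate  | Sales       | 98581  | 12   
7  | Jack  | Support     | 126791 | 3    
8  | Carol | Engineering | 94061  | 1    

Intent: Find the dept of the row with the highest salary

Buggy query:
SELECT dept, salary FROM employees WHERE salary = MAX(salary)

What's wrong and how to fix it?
Bug: MAX(salary) is an aggregate and cannot be used directly in WHERE

Fix: Wrap MAX in a scalar subquery so WHERE compares against a single value

Corrected query:
SELECT dept, salary FROM employees WHERE salary = (SELECT MAX(salary) FROM employees)

Result:
dept  | salary
------+-------
Sales | 166480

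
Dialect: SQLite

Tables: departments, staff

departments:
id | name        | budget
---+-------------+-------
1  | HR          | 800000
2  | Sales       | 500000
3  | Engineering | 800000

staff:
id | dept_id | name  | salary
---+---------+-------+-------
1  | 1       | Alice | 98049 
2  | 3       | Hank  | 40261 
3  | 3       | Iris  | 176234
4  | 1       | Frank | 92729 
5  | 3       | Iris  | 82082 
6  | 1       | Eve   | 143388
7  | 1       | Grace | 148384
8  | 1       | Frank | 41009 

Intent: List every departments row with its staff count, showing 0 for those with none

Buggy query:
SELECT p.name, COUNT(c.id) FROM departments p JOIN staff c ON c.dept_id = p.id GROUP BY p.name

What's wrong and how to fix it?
Bug: INNER JOIN drops departments rows that have no matching staff rows

Fix: Use LEFT JOIN so parents without children still appear (COUNT(c.id) gives 0)

Corrected query:
SELECT p.name, COUNT(c.id) FROM departments p LEFT JOIN staff c ON c.dept_id = p.id GROUP BY p.name

Result:
name        | COUNT(c.id)
------------+------------
Engineering | 3          
HR          | 5          
Sales       | 0          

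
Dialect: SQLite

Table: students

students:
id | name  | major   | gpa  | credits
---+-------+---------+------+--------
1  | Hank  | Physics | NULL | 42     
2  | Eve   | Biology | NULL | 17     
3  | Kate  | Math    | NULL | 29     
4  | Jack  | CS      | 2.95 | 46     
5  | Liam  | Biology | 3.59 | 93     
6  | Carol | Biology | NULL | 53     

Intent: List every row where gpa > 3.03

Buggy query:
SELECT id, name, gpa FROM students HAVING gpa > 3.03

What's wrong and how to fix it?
Bug: HAVING filters the output of aggregation, but this query has no GROUP BY and no aggregate functions, so SQLite rejects it (HAVING clause on a non-aggregate query); the condition here is per row

Fix: Replace HAVING with WHERE since the condition applies to individual rows

Corrected query:
SELECT id, name, gpa FROM students WHERE gpa > 3.03

Result:
id | name | gpa 
---+------+-----
5  | Liam | 3.59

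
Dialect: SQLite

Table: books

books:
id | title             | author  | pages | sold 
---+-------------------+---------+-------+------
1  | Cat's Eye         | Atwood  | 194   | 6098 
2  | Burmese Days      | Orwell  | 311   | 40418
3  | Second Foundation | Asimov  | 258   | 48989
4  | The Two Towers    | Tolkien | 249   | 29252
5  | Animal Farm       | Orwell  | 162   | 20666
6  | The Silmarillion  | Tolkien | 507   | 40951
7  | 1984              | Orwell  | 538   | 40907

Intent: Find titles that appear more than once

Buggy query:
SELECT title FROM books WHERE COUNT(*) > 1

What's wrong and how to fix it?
Bug: COUNT(*) is an aggregate and cannot be used in WHERE

Fix: Group first, then use HAVING for the count condition

Corrected query:
SELECT title FROM books GROUP BY title HAVING COUNT(*) > 1

Result:
(no rows)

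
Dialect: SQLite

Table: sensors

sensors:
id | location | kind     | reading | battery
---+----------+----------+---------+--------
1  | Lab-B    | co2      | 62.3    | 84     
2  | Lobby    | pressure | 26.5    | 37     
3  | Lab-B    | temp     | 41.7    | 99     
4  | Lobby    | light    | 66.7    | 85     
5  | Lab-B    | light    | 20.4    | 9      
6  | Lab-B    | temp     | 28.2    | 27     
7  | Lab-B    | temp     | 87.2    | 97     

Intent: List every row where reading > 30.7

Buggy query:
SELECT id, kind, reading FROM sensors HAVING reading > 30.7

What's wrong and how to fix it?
Bug: This is a non-aggregate query (no GROUP BY, no aggregates), so in SQLite the HAVING clause is invalid here; a row-level condition belongs in WHERE

Fix: Replace HAVING with WHERE since the condition applies to individual rows

Corrected query:
SELECT id, kind, reading FROM sensors WHERE reading > 30.7

Result:
id | kind  | reading
---+-------+--------
1  | co2   | 62.3   
3  | temp  | 41.7   
4  | light | 66.7   
7  | temp  | 87.2   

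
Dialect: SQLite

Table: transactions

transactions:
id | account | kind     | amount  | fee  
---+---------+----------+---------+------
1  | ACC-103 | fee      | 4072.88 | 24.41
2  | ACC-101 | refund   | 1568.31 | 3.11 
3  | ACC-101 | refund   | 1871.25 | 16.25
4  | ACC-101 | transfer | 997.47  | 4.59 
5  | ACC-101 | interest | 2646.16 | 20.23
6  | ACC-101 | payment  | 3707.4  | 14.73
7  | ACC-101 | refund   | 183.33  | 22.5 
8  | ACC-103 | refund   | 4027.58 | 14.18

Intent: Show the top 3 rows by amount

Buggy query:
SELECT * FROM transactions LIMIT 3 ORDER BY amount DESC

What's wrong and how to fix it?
Bug: ORDER BY cannot follow LIMIT; LIMIT is the final clause

Fix: Swap the clauses: ORDER BY first, then LIMIT

Corrected query:
SELECT * FROM transactions ORDER BY amount DESC LIMIT 3

Result:
id | account | kind    | amount  | fee  
---+---------+---------+---------+------
1  | ACC-103 | fee     | 4072.88 | 24.41
8  | ACC-103 | refund  | 4027.58 | 14.18
6  | ACC-101 | payment | 3707.4  | 14.73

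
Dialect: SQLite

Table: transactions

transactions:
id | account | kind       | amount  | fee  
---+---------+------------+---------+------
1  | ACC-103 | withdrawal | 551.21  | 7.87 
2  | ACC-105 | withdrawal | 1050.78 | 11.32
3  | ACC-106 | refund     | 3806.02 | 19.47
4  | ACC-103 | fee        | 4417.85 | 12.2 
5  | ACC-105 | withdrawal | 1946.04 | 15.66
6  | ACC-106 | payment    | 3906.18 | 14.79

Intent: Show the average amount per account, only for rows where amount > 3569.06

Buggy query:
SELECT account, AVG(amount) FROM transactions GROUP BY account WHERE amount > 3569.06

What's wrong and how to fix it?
Bug: WHERE cannot follow GROUP BY

Fix: Move the WHERE clause before GROUP BY

Corrected query:
SELECT account, AVG(amount) FROM transactions WHERE amount > 3569.06 GROUP BY account

Result:
account | AVG(amount)
--------+------------
ACC-103 | 4417.85    
ACC-106 | 3856.1     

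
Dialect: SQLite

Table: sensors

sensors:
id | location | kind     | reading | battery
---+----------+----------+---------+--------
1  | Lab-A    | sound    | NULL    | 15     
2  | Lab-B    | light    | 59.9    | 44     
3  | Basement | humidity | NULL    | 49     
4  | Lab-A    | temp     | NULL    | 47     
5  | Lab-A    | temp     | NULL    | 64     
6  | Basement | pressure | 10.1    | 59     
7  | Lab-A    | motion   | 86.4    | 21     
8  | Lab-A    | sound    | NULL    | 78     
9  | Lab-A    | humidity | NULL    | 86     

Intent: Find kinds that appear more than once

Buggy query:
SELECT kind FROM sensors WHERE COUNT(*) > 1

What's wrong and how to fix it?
Bug: COUNT(*) is an aggregate and cannot be used in WHERE

Fix: Group first, then use HAVING for the count condition

Corrected query:
SELECT kind FROM sensors GROUP BY kind HAVING COUNT(*) > 1

Result:
kind    
--------
humidity
sound   
temp    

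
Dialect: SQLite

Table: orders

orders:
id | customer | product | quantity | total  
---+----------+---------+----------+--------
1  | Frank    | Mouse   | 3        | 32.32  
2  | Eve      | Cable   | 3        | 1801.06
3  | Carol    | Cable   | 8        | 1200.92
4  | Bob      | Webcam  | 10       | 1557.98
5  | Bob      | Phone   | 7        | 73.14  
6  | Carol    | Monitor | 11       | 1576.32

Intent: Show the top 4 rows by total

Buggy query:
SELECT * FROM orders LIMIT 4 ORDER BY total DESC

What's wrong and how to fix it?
Bug: ORDER BY cannot follow LIMIT; LIMIT is the final clause

Fix: Sort with ORDER BY, then apply LIMIT

Corrected query:
SELECT * FROM orders ORDER BY total DESC LIMIT 4

Result:
id | customer | product | quantity | total  
---+----------+---------+----------+--------
2  | Eve      | Cable   | 3        | 1801.06
6  | Carol    | Monitor | 11       | 1576.32
4  | Bob      | Webcam  | 10       | 1557.98
3  | Carol    | Cable   | 8        | 1200.92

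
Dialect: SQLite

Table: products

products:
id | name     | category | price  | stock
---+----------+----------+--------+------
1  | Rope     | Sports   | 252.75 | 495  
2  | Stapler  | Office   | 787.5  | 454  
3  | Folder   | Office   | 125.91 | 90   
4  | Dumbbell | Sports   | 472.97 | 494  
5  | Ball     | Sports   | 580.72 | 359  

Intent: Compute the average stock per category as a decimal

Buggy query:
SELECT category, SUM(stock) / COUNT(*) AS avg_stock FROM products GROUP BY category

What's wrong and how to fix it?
Bug: Both operands are integers, so '/' performs integer division and truncates

Fix: Cast one side to REAL so the division keeps the fractional part

Corrected query:
SELECT category, SUM(stock) * 1.0 / COUNT(*) AS avg_stock FROM products GROUP BY category

Result:
category | avg_stock 
---------+-----------
Office   | 272       
Sports   | 449.333333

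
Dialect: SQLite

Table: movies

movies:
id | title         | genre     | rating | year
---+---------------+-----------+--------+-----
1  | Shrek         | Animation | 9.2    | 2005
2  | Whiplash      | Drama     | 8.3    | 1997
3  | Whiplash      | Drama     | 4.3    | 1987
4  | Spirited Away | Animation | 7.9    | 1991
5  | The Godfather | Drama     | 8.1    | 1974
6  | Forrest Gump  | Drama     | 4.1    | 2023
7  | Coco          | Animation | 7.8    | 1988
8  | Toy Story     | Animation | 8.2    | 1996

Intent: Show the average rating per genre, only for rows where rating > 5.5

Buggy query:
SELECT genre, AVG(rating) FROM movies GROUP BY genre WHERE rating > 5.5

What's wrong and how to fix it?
Bug: Row-level WHERE must come before GROUP BY in the clause order

Fix: Move the WHERE clause before GROUP BY

Corrected query:
SELECT genre, AVG(rating) FROM movies WHERE rating > 5.5 GROUP BY genre

Result:
genre     | AVG(rating)
----------+------------
Animation | 8.275      
Drama     | 8.2        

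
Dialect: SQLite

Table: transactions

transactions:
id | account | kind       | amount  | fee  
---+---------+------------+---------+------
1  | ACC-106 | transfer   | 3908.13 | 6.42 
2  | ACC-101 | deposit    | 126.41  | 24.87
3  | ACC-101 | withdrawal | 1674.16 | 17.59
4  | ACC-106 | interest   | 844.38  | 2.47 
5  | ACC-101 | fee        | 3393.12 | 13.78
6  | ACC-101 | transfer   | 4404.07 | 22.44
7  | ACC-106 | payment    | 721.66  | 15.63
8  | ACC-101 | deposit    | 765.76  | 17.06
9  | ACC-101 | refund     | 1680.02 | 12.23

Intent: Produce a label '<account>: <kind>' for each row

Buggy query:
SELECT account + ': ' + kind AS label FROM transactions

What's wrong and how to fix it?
Bug: SQLite uses || for string concatenation; + coerces text to numbers (yielding 0)

Fix: Use the || operator for string concatenation

Corrected query:
SELECT account || ': ' || kind AS label FROM transactions

Result:
label              
-------------------
ACC-106: transfer  
ACC-101: deposit   
ACC-101: withdrawal
ACC-106: interest  
ACC-101: fee       
ACC-101: transfer  
ACC-106: payment   
ACC-101: deposit   
ACC-101: refund    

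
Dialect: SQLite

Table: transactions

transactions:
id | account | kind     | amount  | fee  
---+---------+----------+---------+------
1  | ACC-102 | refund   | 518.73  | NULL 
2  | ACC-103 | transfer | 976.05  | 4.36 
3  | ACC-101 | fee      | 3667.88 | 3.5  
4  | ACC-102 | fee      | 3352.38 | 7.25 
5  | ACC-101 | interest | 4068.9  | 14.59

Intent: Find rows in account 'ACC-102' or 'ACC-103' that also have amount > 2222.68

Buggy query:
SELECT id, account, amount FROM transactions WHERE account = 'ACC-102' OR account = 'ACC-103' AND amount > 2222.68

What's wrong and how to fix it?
Bug: AND binds tighter than OR, so this parses as account = 'ACC-102' OR (account = 'ACC-103' AND amount > 2222.68)

Fix: Group the OR with parentheses (or use IN), then AND the threshold

Corrected query:
SELECT id, account, amount FROM transactions WHERE (account = 'ACC-102' OR account = 'ACC-103') AND amount > 2222.68

Result:
id | account | amount 
---+---------+--------
4  | ACC-102 | 3352.38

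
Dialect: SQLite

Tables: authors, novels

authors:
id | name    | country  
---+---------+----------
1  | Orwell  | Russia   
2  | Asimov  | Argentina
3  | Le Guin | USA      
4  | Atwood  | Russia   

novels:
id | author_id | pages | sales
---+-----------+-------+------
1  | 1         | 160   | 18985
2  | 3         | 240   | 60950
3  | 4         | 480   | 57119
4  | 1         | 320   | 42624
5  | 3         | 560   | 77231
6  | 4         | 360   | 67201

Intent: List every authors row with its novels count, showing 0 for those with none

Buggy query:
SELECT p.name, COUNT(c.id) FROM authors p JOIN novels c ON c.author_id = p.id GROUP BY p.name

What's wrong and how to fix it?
Bug: An inner join excludes parents with zero children

Fix: Switch to LEFT JOIN to retain unmatched parent rows

Corrected query:
SELECT p.name, COUNT(c.id) FROM authors p LEFT JOIN novels c ON c.author_id = p.id GROUP BY p.name

Result:
name    | COUNT(c.id)
--------+------------
Asimov  | 0          
Atwood  | 2          
Le Guin | 2          
Orwell  | 2          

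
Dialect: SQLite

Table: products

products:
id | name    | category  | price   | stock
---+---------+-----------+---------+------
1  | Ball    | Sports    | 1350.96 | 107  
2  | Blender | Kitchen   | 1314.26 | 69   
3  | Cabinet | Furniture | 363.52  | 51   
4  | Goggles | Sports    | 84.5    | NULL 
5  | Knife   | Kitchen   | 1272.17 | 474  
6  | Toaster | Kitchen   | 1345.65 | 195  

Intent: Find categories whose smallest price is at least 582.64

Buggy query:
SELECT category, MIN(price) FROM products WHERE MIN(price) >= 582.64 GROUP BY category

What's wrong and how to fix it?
Bug: Aggregates like MIN are computed per group after WHERE runs

Fix: Use HAVING for the per-group MIN condition

Corrected query:
SELECT category, MIN(price) FROM products GROUP BY category HAVING MIN(price) >= 582.64

Result:
category | MIN(price)
---------+-----------
Kitchen  | 1272.17   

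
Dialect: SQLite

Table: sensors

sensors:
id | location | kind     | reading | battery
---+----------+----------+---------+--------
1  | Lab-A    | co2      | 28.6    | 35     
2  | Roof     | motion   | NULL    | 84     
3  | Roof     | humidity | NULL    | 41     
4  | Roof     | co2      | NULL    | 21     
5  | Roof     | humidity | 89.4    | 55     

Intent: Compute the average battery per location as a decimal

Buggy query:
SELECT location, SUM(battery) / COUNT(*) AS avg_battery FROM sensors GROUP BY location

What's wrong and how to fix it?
Bug: SUM(battery) and COUNT(*) are both integers; the division truncates the fractional part

Fix: Multiply by 1.0 (or CAST to REAL) to force floating-point division

Corrected query:
SELECT location, SUM(battery) * 1.0 / COUNT(*) AS avg_battery FROM sensors GROUP BY location

Result:
location | avg_battery
---------+------------
Lab-A    | 35         
Roof     | 50.25      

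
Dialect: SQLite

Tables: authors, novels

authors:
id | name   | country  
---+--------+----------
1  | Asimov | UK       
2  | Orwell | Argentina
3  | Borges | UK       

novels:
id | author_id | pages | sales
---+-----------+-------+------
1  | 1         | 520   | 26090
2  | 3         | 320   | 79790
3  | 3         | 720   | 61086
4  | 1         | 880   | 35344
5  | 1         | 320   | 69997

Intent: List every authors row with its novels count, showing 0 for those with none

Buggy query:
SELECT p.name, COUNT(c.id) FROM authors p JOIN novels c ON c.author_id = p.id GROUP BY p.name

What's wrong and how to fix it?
Bug: INNER JOIN drops authors rows that have no matching novels rows

Fix: Use LEFT JOIN so parents without children still appear (COUNT(c.id) gives 0)

Corrected query:
SELECT p.name, COUNT(c.id) FROM authors p LEFT JOIN novels c ON c.author_id = p.id GROUP BY p.name

Result:
name   | COUNT(c.id)
-------+------------
Asimov | 3          
Borges | 2          
Orwell | 0          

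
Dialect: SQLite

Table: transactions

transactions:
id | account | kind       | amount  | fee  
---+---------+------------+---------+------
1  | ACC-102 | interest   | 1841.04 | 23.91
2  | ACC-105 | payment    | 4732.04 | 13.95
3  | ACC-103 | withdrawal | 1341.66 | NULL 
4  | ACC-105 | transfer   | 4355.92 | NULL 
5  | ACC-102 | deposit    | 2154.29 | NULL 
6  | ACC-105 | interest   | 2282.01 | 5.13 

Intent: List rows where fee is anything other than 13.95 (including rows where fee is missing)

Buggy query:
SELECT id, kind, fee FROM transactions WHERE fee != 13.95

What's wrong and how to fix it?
Bug: 'fee != 13.95' is unknown when fee is NULL, so NULL rows are silently excluded

Fix: Handle NULL separately with IS NULL alongside the inequality

Corrected query:
SELECT id, kind, fee FROM transactions WHERE fee != 13.95 OR fee IS NULL

Result:
id | kind       | fee  
---+------------+------
1  | interest   | 23.91
3  | withdrawal | NULL 
4  | transfer   | NULL 
5  | deposit    | NULL 
6  | interest   | 5.13 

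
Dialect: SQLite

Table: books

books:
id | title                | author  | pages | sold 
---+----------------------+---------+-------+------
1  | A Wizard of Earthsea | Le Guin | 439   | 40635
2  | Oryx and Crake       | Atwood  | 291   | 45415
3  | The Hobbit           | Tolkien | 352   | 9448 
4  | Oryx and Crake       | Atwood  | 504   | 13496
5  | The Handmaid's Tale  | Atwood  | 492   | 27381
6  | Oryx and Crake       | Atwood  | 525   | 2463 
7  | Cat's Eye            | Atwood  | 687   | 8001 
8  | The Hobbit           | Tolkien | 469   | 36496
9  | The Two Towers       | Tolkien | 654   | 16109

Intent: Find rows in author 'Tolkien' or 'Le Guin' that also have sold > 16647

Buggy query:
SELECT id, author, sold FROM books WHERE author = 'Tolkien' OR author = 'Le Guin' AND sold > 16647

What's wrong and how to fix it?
Bug: Without parentheses, AND is evaluated before OR, so the sold filter only applies to the 'Le Guin' branch

Fix: Group the OR with parentheses (or use IN), then AND the threshold

Corrected query:
SELECT id, author, sold FROM books WHERE (author = 'Tolkien' OR author = 'Le Guin') AND sold > 16647

Result:
id | author  | sold 
---+---------+------
1  | Le Guin | 40635
8  | Tolkien | 36496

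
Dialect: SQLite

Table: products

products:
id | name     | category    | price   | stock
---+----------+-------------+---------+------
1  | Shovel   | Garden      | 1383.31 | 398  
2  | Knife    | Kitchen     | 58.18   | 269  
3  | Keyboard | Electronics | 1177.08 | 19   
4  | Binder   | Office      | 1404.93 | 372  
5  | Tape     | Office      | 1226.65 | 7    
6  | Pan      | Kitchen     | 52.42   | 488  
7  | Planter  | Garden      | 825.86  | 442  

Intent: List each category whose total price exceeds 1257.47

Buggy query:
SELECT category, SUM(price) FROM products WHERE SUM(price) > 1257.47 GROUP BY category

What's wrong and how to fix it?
Bug: SUM(price) is an aggregate, but WHERE filters rows before aggregation

Fix: Use HAVING (which filters groups after aggregation) instead of WHERE

Corrected query:
SELECT category, SUM(price) FROM products GROUP BY category HAVING SUM(price) > 1257.47

Result:
category | SUM(price)
---------+-----------
Garden   | 2209.17   
Office   | 2631.58   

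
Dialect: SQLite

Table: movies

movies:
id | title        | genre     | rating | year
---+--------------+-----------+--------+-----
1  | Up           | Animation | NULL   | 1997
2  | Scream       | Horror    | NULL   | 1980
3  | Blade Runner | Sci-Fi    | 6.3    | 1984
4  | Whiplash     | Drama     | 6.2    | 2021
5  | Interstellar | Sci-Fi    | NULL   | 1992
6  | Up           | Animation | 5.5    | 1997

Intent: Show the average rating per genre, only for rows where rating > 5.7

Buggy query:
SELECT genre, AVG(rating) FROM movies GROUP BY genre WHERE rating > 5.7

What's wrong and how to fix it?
Bug: WHERE cannot follow GROUP BY

Fix: Place WHERE between FROM and GROUP BY

Corrected query:
SELECT genre, AVG(rating) FROM movies WHERE rating > 5.7 GROUP BY genre

Result:
genre  | AVG(rating)
-------+------------
Drama  | 6.2        
Sci-Fi | 6.3        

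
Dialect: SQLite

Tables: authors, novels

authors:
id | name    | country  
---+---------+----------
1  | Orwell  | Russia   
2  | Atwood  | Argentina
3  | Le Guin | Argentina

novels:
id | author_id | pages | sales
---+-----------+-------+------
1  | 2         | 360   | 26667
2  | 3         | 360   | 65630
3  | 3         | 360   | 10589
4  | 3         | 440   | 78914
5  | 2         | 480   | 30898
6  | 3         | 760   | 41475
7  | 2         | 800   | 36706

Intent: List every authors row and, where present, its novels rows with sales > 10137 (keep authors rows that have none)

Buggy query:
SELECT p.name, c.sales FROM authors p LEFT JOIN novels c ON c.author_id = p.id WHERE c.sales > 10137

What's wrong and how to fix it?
Bug: Filtering c.sales in WHERE discards the NULL rows produced by LEFT JOIN, turning it into an inner join

Fix: Move the right-table condition into the ON clause so unmatched parents are kept

Corrected query:
SELECT p.name, c.sales FROM authors p LEFT JOIN novels c ON c.author_id = p.id AND c.sales > 10137

Result:
name    | sales
--------+------
Orwell  | NULL 
Atwood  | 26667
Atwood  | 30898
Atwood  | 36706
Le Guin | 10589
Le Guin | 41475
Le Guin | 65630
Le Guin | 78914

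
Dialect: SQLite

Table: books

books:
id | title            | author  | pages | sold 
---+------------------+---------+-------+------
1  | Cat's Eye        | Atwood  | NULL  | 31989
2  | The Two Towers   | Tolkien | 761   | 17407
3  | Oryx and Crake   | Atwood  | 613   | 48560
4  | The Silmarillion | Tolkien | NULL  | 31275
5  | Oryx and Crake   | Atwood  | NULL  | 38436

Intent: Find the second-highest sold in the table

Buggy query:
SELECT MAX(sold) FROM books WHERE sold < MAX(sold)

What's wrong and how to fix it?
Bug: The inner MAX is an aggregate inside WHERE, which is not allowed

Fix: Compute the overall MAX in a subquery, then take MAX of rows below it

Corrected query:
SELECT MAX(sold) FROM books WHERE sold < (SELECT MAX(sold) FROM books)

Result:
MAX(sold)
---------
38436    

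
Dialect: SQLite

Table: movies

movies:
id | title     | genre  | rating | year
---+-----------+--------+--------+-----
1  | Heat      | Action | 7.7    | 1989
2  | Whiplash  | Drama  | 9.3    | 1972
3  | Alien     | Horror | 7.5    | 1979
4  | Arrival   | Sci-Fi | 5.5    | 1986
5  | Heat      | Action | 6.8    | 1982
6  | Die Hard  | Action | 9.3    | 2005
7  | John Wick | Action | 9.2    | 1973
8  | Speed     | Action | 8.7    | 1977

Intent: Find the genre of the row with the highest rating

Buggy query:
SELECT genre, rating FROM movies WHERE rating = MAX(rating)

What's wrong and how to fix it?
Bug: WHERE is evaluated per row; an aggregate over the whole table isn't defined there

Fix: Wrap MAX in a scalar subquery so WHERE compares against a single value

Corrected query:
SELECT genre, rating FROM movies WHERE rating = (SELECT MAX(rating) FROM movies)

Result:
genre  | rating
-------+-------
Drama  | 9.3   
Action | 9.3   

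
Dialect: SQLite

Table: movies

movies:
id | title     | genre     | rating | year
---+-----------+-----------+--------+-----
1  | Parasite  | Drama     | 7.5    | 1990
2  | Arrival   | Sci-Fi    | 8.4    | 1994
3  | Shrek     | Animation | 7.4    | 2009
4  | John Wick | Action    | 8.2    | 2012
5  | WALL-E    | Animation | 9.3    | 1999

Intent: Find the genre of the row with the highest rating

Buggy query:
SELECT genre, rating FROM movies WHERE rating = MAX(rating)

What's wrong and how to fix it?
Bug: WHERE is evaluated per row; an aggregate over the whole table isn't defined there

Fix: Use a subquery: WHERE rating = (SELECT MAX(rating) FROM movies)

Corrected query:
SELECT genre, rating FROM movies WHERE rating = (SELECT MAX(rating) FROM movies)

Result:
genre     | rating
----------+-------
Animation | 9.3   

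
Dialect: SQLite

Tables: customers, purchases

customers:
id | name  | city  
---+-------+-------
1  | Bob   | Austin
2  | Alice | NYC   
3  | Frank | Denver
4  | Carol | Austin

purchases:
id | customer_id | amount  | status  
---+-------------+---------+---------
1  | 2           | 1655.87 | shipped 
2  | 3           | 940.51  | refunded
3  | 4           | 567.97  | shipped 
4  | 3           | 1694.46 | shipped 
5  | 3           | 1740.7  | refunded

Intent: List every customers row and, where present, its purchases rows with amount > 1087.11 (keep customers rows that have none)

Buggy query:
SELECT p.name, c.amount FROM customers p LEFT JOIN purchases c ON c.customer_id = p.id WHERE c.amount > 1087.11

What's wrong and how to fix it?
Bug: Filtering c.amount in WHERE discards the NULL rows produced by LEFT JOIN, turning it into an inner join

Fix: Move the right-table condition into the ON clause so unmatched parents are kept

Corrected query:
SELECT p.name, c.amount FROM customers p LEFT JOIN purchases c ON c.customer_id = p.id AND c.amount > 1087.11

Result:
name  | amount 
------+--------
Bob   | NULL   
Alice | 1655.87
Frank | 1694.46
Frank | 1740.7 
Carol | NULL   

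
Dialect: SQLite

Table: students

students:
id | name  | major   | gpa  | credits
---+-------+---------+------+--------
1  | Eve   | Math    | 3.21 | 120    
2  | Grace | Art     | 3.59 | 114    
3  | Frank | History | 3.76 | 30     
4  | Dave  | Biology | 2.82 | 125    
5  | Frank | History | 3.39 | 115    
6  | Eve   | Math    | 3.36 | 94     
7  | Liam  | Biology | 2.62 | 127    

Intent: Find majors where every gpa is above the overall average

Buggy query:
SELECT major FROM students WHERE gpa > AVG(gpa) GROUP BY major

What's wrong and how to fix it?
Bug: AVG() is an aggregate; it can't sit directly in WHERE

Fix: Use a subquery for AVG and a HAVING MIN(...) filter so the condition holds for every row in the group

Corrected query:
SELECT major FROM students GROUP BY major HAVING MIN(gpa) > (SELECT AVG(gpa) FROM students)

Result:
major  
-------
Art    
History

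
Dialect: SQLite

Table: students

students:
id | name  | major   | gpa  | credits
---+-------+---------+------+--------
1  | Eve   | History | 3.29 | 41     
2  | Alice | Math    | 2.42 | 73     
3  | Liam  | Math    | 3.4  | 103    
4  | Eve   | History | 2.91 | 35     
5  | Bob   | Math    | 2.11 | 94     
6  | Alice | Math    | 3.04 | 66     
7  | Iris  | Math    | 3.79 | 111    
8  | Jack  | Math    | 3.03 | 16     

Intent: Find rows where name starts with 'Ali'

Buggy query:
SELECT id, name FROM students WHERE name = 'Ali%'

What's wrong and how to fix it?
Bug: Wildcards only work with LIKE; '=' treats '%' as a literal character

Fix: Use LIKE for wildcard pattern matching

Corrected query:
SELECT id, name FROM students WHERE name LIKE 'Ali%'

Result:
id | name 
---+------
2  | Alice
6  | Alice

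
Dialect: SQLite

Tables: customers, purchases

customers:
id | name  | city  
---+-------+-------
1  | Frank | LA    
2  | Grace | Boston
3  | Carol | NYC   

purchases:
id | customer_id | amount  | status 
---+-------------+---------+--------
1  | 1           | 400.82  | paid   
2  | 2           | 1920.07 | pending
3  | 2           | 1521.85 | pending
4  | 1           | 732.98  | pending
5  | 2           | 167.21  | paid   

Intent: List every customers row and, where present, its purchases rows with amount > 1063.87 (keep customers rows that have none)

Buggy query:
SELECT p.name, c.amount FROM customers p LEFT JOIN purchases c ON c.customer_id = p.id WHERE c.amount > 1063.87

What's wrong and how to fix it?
Bug: A WHERE condition on the right-hand table after LEFT JOIN drops unmatched parents

Fix: Move the right-table condition into the ON clause so unmatched parents are kept

Corrected query:
SELECT p.name, c.amount FROM customers p LEFT JOIN purchases c ON c.customer_id = p.id AND c.amount > 1063.87

Result:
name  | amount 
------+--------
Frank | NULL   
Grace | 1521.85
Grace | 1920.07
Carol | NULL   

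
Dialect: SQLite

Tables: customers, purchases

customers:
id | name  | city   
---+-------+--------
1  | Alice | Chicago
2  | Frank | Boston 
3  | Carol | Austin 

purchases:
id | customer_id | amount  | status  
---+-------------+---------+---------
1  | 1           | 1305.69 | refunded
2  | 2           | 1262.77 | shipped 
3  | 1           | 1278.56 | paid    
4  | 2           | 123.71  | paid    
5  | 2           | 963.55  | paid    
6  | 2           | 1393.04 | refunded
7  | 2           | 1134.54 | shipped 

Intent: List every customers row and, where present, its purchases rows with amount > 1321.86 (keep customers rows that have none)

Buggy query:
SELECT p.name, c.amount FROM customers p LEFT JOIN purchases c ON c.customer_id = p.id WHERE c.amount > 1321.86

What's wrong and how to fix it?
Bug: Filtering c.amount in WHERE discards the NULL rows produced by LEFT JOIN, turning it into an inner join

Fix: Move the right-table condition into the ON clause so unmatched parents are kept

Corrected query:
SELECT p.name, c.amount FROM customers p LEFT JOIN purchases c ON c.customer_id = p.id AND c.amount > 1321.86

Result:
name  | amount 
------+--------
Alice | NULL   
Frank | 1393.04
Carol | NULL   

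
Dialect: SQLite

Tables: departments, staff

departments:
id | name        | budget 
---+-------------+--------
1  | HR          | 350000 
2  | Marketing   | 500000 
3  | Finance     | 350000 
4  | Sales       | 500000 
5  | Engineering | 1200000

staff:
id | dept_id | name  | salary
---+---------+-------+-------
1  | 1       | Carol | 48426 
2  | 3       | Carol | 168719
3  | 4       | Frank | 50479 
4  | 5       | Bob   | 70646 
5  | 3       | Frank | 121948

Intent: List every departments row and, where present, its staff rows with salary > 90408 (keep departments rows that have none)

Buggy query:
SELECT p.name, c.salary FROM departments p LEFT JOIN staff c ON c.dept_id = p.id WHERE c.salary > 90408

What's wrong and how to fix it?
Bug: Filtering c.salary in WHERE discards the NULL rows produced by LEFT JOIN, turning it into an inner join

Fix: Put 'c.salary > 90408' in the JOIN's ON clause instead of WHERE

Corrected query:
SELECT p.name, c.salary FROM departments p LEFT JOIN staff c ON c.dept_id = p.id AND c.salary > 90408

Result:
name        | salary
------------+-------
HR          | NULL  
Marketing   | NULL  
Finance     | 121948
Finance     | 168719
Sales       | NULL  
Engineering | NULL  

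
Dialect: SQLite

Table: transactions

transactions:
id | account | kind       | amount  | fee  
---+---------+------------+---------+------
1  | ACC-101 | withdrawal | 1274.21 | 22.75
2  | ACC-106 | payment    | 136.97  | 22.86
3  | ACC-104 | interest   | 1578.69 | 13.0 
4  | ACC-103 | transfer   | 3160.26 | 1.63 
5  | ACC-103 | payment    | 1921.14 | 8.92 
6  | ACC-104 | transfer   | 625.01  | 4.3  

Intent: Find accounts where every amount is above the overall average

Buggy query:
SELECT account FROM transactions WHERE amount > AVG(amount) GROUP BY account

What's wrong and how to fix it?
Bug: AVG() is an aggregate; it can't sit directly in WHERE

Fix: Compute the overall average in a scalar subquery and compare each group's MIN against it in HAVING

Corrected query:
SELECT account FROM transactions GROUP BY account HAVING MIN(amount) > (SELECT AVG(amount) FROM transactions)

Result:
account
-------
ACC-103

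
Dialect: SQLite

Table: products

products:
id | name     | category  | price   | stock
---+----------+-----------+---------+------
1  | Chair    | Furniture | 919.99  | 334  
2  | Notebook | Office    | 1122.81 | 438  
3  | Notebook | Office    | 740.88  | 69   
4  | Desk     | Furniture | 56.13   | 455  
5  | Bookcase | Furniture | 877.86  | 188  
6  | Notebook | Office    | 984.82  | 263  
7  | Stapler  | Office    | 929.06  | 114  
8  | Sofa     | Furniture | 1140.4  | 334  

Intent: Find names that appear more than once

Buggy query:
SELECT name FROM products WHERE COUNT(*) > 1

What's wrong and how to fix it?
Bug: COUNT(*) is an aggregate and cannot be used in WHERE

Fix: Group first, then use HAVING for the count condition

Corrected query:
SELECT name FROM products GROUP BY name HAVING COUNT(*) > 1

Result:
name    
--------
Notebook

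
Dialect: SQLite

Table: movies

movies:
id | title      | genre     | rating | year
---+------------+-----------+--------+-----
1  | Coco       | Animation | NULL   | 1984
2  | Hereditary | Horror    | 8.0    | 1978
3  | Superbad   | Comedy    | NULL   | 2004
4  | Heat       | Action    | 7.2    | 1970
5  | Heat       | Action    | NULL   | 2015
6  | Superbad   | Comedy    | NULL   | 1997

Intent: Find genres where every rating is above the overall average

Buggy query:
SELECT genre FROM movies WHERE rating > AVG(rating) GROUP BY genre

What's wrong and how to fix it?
Bug: WHERE evaluates per row before aggregation, so AVG() is unavailable

Fix: Compute the overall average in a scalar subquery and compare each group's MIN against it in HAVING

Corrected query:
SELECT genre FROM movies GROUP BY genre HAVING MIN(rating) > (SELECT AVG(rating) FROM movies)

Result:
genre 
------
Horror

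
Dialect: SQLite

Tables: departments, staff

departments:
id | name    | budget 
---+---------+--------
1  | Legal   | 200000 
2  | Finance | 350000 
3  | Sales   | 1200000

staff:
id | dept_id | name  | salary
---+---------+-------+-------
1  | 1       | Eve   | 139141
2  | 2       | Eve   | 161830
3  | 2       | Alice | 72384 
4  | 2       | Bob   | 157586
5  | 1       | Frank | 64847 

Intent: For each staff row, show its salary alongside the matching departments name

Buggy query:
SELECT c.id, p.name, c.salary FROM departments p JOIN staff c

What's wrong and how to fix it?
Bug: Missing join condition: each staff row is matched to all departments rows instead of just its own

Fix: Add ON c.dept_id = p.id to the JOIN

Corrected query:
SELECT c.id, p.name, c.salary FROM departments p JOIN staff c ON c.dept_id = p.id

Result:
id | name    | salary
---+---------+-------
1  | Legal   | 139141
2  | Finance | 161830
3  | Finance | 72384 
4  | Finance | 157586
5  | Legal   | 64847 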